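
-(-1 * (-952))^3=-862801408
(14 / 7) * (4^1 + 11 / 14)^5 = 1350125107 / 268912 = 5020.69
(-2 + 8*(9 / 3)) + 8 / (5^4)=13758 / 625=22.01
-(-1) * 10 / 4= 5 / 2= 2.50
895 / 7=127.86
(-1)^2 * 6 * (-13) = -78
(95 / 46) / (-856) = -95 / 39376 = -0.00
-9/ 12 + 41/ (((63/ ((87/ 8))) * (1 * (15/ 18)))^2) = 19781/ 19600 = 1.01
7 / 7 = 1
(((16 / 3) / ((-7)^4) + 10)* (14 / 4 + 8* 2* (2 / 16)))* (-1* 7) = -396253 / 1029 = -385.09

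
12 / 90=2 / 15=0.13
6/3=2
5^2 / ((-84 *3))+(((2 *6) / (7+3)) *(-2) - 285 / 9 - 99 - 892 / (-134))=-10679903 / 84420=-126.51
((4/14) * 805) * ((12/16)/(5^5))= 69/1250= 0.06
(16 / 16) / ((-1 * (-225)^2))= -0.00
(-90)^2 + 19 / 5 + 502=43029 / 5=8605.80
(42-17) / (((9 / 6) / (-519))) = -8650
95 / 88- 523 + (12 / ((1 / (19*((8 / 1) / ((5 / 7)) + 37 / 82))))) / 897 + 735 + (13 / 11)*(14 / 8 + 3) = 1195596563 / 5393960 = 221.65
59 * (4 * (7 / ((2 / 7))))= 5782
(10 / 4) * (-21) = -105 / 2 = -52.50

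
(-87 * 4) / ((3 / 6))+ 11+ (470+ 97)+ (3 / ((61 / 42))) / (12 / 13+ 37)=-3546976 / 30073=-117.95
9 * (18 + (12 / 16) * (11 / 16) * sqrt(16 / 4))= 5481 / 32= 171.28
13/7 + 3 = 34/7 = 4.86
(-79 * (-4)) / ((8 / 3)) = 237 / 2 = 118.50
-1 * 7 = -7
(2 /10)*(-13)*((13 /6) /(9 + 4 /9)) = -507 /850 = -0.60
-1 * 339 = -339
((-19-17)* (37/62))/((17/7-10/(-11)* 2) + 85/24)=-33264/12059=-2.76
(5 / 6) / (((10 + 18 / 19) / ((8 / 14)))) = 95 / 2184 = 0.04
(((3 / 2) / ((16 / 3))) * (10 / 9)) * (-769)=-3845 / 16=-240.31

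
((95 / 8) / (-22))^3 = -857375 / 5451776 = -0.16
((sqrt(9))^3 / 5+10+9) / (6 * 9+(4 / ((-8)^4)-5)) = 124928 / 250885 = 0.50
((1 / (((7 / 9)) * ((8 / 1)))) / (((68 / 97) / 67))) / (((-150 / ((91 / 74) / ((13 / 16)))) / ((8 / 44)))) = -19497 / 691900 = -0.03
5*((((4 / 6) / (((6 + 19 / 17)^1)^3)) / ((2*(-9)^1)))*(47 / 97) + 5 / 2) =115990647365 / 9279436518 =12.50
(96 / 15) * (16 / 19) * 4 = 2048 / 95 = 21.56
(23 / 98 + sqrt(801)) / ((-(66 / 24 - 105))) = 46 / 20041 + 12* sqrt(89) / 409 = 0.28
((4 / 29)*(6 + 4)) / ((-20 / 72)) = -144 / 29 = -4.97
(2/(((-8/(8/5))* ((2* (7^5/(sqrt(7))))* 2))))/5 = -sqrt(7)/840350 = -0.00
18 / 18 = 1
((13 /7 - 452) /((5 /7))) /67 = -3151 /335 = -9.41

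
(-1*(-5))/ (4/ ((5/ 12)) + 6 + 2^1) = 25/ 88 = 0.28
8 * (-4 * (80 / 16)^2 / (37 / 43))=-34400 / 37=-929.73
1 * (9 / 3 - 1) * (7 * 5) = 70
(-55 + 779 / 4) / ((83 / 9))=5031 / 332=15.15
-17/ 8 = -2.12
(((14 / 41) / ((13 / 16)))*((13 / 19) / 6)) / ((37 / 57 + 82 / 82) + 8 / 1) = 0.00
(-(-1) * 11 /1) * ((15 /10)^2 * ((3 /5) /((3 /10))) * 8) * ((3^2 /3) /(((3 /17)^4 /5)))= 18374620 /3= 6124873.33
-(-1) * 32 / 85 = 32 / 85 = 0.38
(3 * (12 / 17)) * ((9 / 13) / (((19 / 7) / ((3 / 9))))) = 756 / 4199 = 0.18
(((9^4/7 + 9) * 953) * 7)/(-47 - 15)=-3156336/31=-101817.29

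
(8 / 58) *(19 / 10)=38 / 145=0.26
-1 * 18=-18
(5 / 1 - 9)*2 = -8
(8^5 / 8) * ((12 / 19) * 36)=1769472 / 19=93130.11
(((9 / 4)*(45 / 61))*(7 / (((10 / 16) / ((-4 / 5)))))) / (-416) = 567 / 15860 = 0.04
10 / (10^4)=1 / 1000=0.00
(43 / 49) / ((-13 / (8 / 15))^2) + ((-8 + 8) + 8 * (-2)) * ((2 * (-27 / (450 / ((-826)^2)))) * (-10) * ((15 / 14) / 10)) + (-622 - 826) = -2617807272968 / 1863225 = -1404987.20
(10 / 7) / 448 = 5 / 1568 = 0.00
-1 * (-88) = 88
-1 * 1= -1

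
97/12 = 8.08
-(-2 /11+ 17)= -185 /11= -16.82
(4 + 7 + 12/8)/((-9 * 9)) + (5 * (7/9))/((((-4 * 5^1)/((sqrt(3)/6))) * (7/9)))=-25/162- sqrt(3)/24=-0.23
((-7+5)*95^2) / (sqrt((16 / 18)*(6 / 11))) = -9025*sqrt(33) / 2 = -25922.34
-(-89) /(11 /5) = 445 /11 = 40.45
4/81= 0.05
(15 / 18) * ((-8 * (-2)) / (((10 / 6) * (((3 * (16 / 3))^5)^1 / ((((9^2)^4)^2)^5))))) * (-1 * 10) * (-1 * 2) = 109237250264196063121153282514951175712835250524563759404064119743314661776005 / 32768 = 3333656319097780246617227000000000000000000000000000000000000000000000000.00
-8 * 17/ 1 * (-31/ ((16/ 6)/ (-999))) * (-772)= 1219311468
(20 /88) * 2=5 /11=0.45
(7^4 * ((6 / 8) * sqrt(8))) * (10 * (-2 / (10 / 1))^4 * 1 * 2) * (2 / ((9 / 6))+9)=148862 * sqrt(2) / 125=1684.18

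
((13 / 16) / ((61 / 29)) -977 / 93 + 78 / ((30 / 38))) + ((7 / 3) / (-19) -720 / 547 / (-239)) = 33279406998373 / 375768476560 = 88.56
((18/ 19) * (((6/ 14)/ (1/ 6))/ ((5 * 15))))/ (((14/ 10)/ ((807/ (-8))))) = -21789/ 9310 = -2.34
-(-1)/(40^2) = 1/1600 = 0.00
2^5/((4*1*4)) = 2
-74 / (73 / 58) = -4292 / 73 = -58.79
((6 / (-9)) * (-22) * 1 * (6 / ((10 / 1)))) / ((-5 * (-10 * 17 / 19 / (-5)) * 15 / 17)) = -418 / 375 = -1.11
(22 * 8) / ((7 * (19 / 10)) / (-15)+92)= 26400 / 13667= 1.93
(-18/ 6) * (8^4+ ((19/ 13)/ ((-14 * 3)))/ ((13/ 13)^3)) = -2236397/ 182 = -12287.90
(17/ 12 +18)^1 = 233/ 12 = 19.42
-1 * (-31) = 31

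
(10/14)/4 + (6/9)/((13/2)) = 307/1092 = 0.28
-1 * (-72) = 72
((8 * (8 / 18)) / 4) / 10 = 4 / 45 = 0.09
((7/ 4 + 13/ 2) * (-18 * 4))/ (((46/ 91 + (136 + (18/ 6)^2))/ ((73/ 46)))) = -1972971/ 304543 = -6.48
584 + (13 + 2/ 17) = 10151/ 17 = 597.12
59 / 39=1.51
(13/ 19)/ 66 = 13/ 1254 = 0.01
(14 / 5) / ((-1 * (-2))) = 7 / 5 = 1.40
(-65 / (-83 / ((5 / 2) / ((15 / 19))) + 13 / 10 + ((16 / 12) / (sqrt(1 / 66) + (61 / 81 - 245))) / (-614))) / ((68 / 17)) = 52515373950*sqrt(66) / 3636053148980632907777 + 4743848765797925341675 / 7272106297961265815554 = 0.65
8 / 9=0.89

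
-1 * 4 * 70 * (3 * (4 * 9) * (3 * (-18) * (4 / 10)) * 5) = 3265920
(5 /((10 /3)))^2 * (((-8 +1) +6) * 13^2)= -380.25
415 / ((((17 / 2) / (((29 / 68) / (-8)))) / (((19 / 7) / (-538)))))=0.01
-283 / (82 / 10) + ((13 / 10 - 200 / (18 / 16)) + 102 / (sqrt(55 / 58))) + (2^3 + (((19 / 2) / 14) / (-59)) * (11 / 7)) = -4331294411 / 21335580 + 102 * sqrt(3190) / 55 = -98.26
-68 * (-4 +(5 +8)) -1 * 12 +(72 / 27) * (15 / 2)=-604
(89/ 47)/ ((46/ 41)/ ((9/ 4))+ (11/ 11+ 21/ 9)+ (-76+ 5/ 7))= -229887/ 8674555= -0.03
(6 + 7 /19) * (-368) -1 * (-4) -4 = -44528 /19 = -2343.58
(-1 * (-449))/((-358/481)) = -603.27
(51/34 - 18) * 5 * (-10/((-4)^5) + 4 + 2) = -507705/1024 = -495.81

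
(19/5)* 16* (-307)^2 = 28651696/5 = 5730339.20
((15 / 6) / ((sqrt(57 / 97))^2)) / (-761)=-485 / 86754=-0.01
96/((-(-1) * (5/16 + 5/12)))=4608/35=131.66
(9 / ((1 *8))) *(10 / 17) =45 / 68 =0.66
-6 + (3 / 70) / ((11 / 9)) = -4593 / 770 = -5.96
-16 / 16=-1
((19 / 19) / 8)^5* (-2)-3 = -49153 / 16384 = -3.00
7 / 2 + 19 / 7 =87 / 14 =6.21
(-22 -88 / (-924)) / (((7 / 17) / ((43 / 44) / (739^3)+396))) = -13747633298226545 / 652594388523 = -21066.12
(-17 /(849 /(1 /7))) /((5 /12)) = -68 /9905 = -0.01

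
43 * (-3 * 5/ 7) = -645/ 7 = -92.14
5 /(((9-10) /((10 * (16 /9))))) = -88.89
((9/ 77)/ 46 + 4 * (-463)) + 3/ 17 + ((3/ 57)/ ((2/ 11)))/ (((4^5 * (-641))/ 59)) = -1390618726760947/ 750946617344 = -1851.82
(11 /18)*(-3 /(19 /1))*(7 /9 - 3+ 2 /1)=11 /513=0.02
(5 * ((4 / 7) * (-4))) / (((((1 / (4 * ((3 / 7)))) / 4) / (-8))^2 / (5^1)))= -58982400 / 343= -171960.35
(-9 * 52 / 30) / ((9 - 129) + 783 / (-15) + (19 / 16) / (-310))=77376 / 854131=0.09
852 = 852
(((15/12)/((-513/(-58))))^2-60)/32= -63139535/33685632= -1.87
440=440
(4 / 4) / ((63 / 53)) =53 / 63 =0.84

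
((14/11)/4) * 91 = 637/22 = 28.95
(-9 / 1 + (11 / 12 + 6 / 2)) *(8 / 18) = -61 / 27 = -2.26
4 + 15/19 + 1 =110/19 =5.79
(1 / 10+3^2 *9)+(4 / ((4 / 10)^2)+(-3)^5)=-1369 / 10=-136.90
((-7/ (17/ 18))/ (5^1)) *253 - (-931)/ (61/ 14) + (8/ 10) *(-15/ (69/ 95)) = -21213664/ 119255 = -177.88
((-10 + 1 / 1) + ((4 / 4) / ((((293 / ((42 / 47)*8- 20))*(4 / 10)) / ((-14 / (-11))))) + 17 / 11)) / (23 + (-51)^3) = 575181 / 10045311034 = 0.00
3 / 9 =1 / 3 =0.33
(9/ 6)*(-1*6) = -9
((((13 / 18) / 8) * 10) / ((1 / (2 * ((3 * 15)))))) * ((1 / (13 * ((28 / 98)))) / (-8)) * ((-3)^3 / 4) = 4725 / 256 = 18.46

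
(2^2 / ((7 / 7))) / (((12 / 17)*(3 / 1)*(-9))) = -17 / 81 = -0.21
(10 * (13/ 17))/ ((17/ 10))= 1300/ 289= 4.50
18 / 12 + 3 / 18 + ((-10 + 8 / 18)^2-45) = 3886 / 81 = 47.98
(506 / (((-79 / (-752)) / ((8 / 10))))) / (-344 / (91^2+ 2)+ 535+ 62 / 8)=7.10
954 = 954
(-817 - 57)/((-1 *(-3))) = -874/3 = -291.33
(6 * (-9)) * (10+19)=-1566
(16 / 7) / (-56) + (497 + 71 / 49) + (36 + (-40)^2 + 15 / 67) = 7007997 / 3283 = 2134.63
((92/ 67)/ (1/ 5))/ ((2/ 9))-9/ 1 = 21.90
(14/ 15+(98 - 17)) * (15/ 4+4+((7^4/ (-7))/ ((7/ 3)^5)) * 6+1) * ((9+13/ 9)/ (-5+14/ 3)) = 237810271/ 4410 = 53925.23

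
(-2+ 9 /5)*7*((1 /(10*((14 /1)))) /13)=-0.00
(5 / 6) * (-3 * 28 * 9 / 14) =-45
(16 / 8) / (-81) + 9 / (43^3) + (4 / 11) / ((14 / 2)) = 13572323 / 495885159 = 0.03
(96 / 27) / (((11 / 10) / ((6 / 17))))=640 / 561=1.14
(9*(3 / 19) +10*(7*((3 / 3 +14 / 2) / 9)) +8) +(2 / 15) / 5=306389 / 4275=71.67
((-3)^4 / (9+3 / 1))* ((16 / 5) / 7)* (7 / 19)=108 / 95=1.14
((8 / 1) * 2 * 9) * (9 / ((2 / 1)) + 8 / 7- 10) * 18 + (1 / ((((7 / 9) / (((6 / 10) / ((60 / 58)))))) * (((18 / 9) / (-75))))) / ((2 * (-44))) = -27826929 / 2464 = -11293.40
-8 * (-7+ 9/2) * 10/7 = 200/7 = 28.57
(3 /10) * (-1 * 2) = -3 /5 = -0.60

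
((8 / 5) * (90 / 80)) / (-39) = -0.05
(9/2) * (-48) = -216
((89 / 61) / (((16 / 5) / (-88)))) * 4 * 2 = -19580 / 61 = -320.98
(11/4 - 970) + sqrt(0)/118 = -3869/4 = -967.25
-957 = -957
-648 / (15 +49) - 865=-7001 / 8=-875.12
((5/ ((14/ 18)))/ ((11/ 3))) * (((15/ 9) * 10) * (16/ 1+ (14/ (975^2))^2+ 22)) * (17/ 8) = 291891188673541/ 123704831250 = 2359.58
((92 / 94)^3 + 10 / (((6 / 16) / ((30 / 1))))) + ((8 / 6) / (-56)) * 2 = 1746166633 / 2180283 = 800.89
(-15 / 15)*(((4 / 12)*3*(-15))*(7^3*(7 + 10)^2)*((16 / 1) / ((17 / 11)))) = 15393840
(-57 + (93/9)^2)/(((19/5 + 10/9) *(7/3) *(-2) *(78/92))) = -7360/2873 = -2.56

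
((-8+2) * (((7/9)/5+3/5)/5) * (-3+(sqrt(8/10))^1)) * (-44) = -2992/25+5984 * sqrt(5)/375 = -84.00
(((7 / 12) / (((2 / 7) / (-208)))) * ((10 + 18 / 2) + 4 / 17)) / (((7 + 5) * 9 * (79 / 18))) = -69433 / 4029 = -17.23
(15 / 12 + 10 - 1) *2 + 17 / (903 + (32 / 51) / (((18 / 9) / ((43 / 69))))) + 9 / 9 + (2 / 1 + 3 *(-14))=-117479119 / 6356690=-18.48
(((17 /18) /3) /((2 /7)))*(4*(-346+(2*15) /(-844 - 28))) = -17953649 /11772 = -1525.11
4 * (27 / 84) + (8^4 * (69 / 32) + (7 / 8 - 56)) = 491577 / 56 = 8778.16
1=1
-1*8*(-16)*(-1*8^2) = -8192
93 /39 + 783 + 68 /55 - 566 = 157744 /715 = 220.62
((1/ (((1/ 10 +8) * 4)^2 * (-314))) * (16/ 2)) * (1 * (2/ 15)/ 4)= -5/ 6180462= -0.00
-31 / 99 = -0.31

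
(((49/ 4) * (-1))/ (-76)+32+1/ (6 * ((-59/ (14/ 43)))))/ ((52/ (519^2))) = 6681106248153/ 40104896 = 166590.79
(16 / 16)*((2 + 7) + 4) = 13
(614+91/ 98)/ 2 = 8609/ 28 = 307.46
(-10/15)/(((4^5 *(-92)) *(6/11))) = 11/847872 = 0.00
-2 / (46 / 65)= -65 / 23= -2.83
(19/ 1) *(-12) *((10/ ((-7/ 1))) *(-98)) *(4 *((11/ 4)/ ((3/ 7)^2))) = -5734960/ 3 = -1911653.33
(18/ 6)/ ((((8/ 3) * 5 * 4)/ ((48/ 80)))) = 27/ 800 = 0.03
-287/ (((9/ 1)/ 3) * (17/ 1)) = -5.63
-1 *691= -691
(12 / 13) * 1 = 12 / 13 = 0.92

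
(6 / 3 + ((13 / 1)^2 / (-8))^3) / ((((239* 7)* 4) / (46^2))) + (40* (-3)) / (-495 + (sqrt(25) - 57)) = -1396300835835 / 468547072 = -2980.07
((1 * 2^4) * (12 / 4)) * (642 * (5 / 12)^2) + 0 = 5350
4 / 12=1 / 3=0.33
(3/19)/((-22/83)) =-249/418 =-0.60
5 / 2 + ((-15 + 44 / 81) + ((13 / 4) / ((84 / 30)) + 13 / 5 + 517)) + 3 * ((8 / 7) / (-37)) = 426890141 / 839160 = 508.71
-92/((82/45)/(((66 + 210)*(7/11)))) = -3999240/451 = -8867.49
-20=-20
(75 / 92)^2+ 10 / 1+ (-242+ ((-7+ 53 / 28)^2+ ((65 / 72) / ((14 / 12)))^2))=-763895429 / 3732624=-204.65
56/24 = 7/3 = 2.33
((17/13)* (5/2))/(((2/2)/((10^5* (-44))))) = -187000000/13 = -14384615.38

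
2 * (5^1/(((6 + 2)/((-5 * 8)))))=-50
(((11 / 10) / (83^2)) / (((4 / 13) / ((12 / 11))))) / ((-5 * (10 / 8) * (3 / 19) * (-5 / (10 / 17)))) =988 / 14639125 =0.00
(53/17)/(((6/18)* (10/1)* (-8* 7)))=-159/9520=-0.02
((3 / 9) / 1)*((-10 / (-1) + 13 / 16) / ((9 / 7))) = 1211 / 432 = 2.80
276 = 276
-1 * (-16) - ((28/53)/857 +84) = -3088656/45421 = -68.00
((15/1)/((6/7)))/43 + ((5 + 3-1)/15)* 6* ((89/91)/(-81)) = 168967/452790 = 0.37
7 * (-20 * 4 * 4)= -2240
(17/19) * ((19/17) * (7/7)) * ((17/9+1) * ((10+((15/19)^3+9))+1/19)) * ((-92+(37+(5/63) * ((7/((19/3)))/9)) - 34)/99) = -14465384024/285012027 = -50.75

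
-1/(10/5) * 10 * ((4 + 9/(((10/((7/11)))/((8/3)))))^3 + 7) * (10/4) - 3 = -29299019/13310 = -2201.28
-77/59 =-1.31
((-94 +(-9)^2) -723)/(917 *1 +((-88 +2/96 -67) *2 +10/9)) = -1.21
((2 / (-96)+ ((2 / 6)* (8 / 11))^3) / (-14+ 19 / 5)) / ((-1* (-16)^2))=-18935 / 7507095552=-0.00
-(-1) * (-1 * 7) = -7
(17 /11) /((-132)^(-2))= 26928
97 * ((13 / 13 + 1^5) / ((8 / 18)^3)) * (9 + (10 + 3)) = 777843 / 16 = 48615.19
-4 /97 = -0.04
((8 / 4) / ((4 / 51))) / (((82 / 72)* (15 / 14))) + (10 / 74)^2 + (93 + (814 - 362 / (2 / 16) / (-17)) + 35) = 5406785607 / 4770965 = 1133.27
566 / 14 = 283 / 7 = 40.43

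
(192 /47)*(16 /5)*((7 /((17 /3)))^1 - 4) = -3072 /85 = -36.14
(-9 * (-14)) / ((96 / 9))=189 / 16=11.81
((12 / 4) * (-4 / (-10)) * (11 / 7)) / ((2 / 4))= 132 / 35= 3.77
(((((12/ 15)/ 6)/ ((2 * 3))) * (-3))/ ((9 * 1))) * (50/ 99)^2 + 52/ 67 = 13727104/ 17730009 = 0.77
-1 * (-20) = 20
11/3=3.67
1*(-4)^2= 16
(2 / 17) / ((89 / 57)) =114 / 1513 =0.08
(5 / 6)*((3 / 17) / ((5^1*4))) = 1 / 136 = 0.01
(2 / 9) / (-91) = -2 / 819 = -0.00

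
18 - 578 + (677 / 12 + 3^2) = -5935 / 12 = -494.58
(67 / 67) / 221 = 1 / 221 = 0.00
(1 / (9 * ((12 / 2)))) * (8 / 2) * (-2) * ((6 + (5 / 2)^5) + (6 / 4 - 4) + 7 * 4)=-4133 / 216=-19.13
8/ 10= 4/ 5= 0.80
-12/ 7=-1.71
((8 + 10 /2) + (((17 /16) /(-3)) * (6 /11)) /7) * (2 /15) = 7991 /4620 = 1.73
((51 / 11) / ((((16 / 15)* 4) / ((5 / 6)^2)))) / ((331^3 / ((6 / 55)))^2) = 765 / 112027847650317773504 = 0.00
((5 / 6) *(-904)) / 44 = -565 / 33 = -17.12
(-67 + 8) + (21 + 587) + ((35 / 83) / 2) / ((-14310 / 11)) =260825431 / 475092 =549.00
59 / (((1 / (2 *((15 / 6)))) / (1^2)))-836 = -541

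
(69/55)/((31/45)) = 621/341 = 1.82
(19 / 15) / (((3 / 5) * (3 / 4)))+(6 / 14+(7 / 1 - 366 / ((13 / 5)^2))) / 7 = -862718 / 223587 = -3.86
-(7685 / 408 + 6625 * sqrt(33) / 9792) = -7685 / 408-6625 * sqrt(33) / 9792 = -22.72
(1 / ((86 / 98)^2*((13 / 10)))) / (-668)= -12005 / 8028358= -0.00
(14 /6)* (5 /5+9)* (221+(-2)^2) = 5250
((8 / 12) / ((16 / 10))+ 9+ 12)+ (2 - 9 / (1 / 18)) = -1663 / 12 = -138.58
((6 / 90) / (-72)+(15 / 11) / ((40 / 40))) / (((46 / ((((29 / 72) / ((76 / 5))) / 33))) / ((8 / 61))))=469481 / 150488788032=0.00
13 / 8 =1.62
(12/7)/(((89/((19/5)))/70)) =5.12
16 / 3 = 5.33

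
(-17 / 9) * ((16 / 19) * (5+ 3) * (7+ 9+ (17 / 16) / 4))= -11798 / 57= -206.98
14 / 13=1.08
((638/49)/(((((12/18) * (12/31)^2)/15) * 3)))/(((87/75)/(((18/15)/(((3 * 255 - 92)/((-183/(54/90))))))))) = -80603875/263816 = -305.53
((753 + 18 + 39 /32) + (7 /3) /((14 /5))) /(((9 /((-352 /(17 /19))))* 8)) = -4224.00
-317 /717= -0.44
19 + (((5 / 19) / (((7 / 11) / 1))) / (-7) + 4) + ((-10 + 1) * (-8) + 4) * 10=728918 / 931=782.94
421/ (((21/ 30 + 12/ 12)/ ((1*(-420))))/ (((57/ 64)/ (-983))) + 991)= 12598425/ 29789363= 0.42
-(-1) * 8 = 8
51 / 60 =17 / 20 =0.85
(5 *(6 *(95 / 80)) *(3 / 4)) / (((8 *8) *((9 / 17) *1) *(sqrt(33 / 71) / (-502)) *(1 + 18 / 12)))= -81073 *sqrt(2343) / 16896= -232.26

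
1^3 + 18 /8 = 13 /4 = 3.25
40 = 40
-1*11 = -11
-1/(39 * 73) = -1/2847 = -0.00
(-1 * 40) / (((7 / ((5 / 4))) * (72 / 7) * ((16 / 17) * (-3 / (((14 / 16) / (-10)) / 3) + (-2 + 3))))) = -2975 / 418752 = -0.01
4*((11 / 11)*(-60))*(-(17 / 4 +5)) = 2220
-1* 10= -10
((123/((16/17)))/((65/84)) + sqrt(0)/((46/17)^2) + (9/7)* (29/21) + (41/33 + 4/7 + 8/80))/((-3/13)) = -72555169/97020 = -747.84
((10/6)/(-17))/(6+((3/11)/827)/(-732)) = -11098340/679218357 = -0.02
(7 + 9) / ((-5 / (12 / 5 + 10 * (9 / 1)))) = -7392 / 25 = -295.68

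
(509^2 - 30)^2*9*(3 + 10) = 7851568210317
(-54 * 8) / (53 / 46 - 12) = 19872 / 499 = 39.82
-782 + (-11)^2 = -661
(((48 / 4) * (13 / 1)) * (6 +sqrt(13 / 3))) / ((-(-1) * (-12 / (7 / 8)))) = -273 / 4 - 91 * sqrt(39) / 24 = -91.93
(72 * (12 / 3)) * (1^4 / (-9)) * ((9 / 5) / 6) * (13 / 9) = -13.87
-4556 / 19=-239.79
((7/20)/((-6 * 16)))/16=-7/30720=-0.00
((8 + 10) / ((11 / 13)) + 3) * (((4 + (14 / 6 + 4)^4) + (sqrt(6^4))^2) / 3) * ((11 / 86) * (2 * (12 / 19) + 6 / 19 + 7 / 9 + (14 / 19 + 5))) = 14511426148 / 595593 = 24364.67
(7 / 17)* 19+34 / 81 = 11351 / 1377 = 8.24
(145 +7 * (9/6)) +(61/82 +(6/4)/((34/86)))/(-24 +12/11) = 27277849/175644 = 155.30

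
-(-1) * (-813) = -813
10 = 10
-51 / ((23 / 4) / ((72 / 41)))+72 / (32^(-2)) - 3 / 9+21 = 208590914 / 2829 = 73733.09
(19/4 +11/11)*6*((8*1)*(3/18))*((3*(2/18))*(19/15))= 19.42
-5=-5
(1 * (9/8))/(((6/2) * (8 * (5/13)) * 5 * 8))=39/12800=0.00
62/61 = 1.02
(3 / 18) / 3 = 1 / 18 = 0.06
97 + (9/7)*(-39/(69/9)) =14564/161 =90.46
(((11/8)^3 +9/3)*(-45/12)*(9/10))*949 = -17934.85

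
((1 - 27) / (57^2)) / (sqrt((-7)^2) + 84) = -2 / 22743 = -0.00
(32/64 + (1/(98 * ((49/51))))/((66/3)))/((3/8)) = 105746/79233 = 1.33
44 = 44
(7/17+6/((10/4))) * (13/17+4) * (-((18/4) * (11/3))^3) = -695704383/11560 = -60182.04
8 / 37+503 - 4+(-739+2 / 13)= -115262 / 481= -239.63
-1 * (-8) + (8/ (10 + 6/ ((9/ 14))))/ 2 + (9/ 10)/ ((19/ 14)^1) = 24437/ 2755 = 8.87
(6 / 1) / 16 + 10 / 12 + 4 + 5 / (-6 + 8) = 185 / 24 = 7.71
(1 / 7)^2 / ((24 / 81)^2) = 729 / 3136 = 0.23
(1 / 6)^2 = 1 / 36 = 0.03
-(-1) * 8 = 8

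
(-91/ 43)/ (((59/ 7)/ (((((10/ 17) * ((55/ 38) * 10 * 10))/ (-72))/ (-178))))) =-4379375/ 2625521004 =-0.00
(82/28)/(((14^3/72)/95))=35055/4802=7.30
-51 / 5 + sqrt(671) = 15.70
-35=-35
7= 7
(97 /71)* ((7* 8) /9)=5432 /639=8.50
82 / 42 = 41 / 21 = 1.95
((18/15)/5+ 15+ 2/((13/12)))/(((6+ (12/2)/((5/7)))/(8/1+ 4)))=1851/130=14.24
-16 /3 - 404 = -1228 /3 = -409.33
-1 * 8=-8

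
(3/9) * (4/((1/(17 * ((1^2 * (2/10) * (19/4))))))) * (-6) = -646/5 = -129.20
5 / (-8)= -5 / 8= -0.62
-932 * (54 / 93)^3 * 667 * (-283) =34439799.59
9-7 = 2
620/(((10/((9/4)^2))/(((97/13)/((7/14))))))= 243567/52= 4683.98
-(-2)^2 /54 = -2 /27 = -0.07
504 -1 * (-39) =543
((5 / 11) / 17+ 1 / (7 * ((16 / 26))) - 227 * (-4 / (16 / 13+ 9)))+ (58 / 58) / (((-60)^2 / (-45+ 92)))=7970800787 / 89535600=89.02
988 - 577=411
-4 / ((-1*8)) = 1 / 2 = 0.50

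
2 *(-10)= -20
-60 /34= -30 /17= -1.76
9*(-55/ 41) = -495/ 41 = -12.07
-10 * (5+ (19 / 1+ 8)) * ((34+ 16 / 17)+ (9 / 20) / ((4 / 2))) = -191304 / 17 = -11253.18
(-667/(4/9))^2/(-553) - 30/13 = -468733557/115024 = -4075.09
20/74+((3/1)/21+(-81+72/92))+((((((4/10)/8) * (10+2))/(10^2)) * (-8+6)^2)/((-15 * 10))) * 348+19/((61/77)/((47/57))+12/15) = -40965780278123/593112428125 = -69.07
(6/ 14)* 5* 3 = 45/ 7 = 6.43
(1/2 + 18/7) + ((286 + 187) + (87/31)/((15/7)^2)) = 15516019/32550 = 476.68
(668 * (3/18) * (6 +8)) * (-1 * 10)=-46760/3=-15586.67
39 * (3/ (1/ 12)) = 1404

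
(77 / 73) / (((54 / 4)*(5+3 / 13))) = 1001 / 67014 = 0.01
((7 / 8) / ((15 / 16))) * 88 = 1232 / 15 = 82.13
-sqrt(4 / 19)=-2 * sqrt(19) / 19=-0.46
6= 6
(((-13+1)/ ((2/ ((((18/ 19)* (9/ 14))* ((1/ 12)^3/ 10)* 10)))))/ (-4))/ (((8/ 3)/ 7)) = 27/ 19456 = 0.00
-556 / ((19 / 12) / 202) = -1347744 / 19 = -70933.89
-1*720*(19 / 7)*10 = -136800 / 7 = -19542.86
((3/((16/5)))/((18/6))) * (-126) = -39.38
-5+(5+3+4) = 7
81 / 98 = 0.83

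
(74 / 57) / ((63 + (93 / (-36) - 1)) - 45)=296 / 3287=0.09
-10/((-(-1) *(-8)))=5/4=1.25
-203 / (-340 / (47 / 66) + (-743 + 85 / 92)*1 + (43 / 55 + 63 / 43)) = 2075930780 / 12448180469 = 0.17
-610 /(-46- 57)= 610 /103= 5.92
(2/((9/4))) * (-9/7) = -8/7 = -1.14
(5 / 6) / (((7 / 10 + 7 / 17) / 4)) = 1700 / 567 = 3.00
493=493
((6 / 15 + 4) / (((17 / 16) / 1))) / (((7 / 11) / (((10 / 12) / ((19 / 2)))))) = 3872 / 6783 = 0.57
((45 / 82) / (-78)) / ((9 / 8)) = -10 / 1599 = -0.01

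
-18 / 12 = -3 / 2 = -1.50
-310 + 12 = -298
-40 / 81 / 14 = -20 / 567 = -0.04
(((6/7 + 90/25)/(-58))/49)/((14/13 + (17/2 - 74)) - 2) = 2028/85892345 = 0.00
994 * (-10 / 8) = -2485 / 2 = -1242.50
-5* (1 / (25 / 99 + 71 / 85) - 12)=55.40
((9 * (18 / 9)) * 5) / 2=45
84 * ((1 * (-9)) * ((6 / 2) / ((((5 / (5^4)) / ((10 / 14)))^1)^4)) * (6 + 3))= -444946289062500 / 343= -1297219501639.94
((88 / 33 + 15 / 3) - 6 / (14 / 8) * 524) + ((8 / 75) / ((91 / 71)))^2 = -83327979251 / 46580625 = -1788.90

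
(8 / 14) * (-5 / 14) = -10 / 49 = -0.20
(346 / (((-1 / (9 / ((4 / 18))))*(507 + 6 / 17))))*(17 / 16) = -29.35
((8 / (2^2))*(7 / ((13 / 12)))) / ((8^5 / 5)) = 105 / 53248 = 0.00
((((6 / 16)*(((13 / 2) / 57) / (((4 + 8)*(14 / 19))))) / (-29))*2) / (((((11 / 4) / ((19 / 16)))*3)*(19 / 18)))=-13 / 285824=-0.00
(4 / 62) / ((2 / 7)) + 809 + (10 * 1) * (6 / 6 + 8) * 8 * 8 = 203646 / 31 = 6569.23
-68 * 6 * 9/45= -81.60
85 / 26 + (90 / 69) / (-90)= 3.25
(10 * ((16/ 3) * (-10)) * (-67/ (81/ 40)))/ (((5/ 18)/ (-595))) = -1020544000/ 27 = -37797925.93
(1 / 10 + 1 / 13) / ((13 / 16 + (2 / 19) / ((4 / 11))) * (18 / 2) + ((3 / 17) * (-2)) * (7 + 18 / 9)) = 59432 / 2264535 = 0.03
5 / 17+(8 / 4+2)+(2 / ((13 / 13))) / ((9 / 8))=929 / 153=6.07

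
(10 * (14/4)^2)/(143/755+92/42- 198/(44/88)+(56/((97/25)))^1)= -376794075/1166330318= -0.32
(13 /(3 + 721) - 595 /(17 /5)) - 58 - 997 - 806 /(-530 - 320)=-378173703 /307700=-1229.03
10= 10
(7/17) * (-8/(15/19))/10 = -0.42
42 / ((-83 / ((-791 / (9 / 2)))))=22148 / 249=88.95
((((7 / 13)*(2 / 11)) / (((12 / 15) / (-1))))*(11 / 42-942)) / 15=39553 / 5148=7.68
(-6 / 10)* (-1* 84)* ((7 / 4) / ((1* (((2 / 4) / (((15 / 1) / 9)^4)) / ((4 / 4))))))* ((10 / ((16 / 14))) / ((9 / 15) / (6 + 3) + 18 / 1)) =1071875 / 1626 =659.21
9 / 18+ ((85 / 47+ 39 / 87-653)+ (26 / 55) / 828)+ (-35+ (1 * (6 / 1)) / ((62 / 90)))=-325446456883 / 481050405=-676.53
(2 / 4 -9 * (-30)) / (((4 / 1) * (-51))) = -541 / 408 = -1.33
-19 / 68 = -0.28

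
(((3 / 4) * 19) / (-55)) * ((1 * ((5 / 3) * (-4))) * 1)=19 / 11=1.73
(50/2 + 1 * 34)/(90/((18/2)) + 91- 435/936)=18408/31367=0.59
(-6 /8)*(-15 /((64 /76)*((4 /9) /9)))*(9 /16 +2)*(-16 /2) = -2839455 /512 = -5545.81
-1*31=-31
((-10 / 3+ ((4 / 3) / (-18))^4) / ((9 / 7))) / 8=-6200089 / 19131876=-0.32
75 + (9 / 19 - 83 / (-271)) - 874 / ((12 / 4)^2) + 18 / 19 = -944605 / 46341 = -20.38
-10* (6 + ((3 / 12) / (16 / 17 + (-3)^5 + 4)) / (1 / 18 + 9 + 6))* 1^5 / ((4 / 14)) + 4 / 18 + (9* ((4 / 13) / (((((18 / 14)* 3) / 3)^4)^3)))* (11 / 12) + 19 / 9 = -185714102579150824105 / 894835998482291658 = -207.54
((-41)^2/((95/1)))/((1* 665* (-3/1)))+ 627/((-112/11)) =-26680453/433200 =-61.59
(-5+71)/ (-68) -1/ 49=-1651/ 1666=-0.99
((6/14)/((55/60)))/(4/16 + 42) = 144/13013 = 0.01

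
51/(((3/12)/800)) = 163200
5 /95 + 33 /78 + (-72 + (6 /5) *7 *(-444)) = -9388777 /2470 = -3801.12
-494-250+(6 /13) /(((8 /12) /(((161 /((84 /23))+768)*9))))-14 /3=672553 /156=4311.24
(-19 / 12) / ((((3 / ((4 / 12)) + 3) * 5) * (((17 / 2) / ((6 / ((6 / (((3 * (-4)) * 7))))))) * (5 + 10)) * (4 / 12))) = 133 / 2550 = 0.05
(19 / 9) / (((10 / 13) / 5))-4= 175 / 18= 9.72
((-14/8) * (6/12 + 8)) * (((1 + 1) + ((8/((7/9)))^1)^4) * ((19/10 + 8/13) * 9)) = -672383069199/178360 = -3769808.64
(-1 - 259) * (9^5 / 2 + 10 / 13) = -7676570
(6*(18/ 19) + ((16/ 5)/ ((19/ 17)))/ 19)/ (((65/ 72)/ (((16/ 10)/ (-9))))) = -1.15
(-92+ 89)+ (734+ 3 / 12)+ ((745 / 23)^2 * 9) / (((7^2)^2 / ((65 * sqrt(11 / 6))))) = 108229875 * sqrt(66) / 2540258+ 2925 / 4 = 1077.38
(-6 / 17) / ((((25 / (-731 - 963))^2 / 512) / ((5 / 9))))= -2938507264 / 6375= -460942.32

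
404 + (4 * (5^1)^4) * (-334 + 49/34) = -830993.06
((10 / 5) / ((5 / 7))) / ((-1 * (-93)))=14 / 465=0.03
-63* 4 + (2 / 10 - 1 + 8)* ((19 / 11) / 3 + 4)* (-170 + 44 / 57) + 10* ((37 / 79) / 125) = -2405346514 / 412775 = -5827.26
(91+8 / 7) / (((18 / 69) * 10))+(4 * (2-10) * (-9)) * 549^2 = 2430498653 / 28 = 86803523.32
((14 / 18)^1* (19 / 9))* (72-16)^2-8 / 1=416440 / 81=5141.23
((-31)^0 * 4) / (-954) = -2 / 477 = -0.00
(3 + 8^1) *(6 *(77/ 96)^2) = 65219/ 1536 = 42.46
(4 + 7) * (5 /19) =55 /19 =2.89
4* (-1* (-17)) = 68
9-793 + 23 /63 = -49369 /63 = -783.63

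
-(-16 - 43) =59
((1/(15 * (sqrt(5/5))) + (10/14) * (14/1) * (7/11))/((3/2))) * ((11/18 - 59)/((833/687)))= -255360419/1237005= -206.43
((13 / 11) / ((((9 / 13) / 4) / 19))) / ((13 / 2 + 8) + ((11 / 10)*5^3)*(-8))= -1976 / 16533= -0.12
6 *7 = 42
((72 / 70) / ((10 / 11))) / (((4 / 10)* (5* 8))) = 0.07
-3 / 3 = -1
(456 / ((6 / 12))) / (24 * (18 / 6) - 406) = -456 / 167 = -2.73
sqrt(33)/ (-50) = -sqrt(33)/ 50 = -0.11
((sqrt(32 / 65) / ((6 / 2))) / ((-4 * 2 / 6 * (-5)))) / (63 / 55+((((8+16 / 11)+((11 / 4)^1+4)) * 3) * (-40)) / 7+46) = -77 * sqrt(130) / 5771935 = -0.00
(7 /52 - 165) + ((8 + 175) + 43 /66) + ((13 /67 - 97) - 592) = -77033521 /114972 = -670.02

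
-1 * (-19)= 19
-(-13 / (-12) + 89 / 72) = -167 / 72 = -2.32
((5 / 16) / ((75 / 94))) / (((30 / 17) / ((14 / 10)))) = 5593 / 18000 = 0.31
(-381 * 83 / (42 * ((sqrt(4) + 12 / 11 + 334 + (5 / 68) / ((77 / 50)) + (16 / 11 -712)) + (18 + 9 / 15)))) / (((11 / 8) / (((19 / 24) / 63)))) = 17023715 / 877795569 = 0.02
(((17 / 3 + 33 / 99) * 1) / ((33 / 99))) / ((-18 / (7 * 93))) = -651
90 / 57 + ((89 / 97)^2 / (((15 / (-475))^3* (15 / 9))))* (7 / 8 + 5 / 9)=-2657919139615 / 115843608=-22944.03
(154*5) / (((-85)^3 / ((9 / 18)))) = -77 / 122825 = -0.00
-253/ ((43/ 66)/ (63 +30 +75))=-2805264/ 43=-65238.70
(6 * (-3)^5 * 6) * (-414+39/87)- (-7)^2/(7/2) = 104914358/29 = 3617736.48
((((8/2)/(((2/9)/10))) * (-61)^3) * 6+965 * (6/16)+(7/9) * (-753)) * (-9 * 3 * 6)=158850528057/4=39712632014.25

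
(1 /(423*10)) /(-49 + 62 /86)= -43 /8781480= -0.00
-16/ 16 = -1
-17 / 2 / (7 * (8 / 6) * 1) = -51 / 56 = -0.91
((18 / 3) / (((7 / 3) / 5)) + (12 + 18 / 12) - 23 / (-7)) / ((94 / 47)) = 415 / 28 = 14.82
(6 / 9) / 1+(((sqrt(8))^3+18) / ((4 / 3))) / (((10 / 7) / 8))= 1144 / 15+336* sqrt(2) / 5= 171.30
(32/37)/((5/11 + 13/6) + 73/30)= 880/5143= 0.17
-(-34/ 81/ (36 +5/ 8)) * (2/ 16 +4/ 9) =1394/ 213597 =0.01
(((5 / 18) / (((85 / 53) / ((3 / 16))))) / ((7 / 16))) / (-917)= -53 / 654738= -0.00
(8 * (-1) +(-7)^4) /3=2393 /3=797.67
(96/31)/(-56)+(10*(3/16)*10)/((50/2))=603/868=0.69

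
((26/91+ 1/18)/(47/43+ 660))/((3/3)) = 1849/3581802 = 0.00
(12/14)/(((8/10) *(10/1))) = 3/28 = 0.11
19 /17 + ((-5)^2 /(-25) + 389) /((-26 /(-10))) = 33227 /221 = 150.35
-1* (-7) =7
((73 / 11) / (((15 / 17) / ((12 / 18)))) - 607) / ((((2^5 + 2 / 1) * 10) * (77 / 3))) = -42569 / 617100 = -0.07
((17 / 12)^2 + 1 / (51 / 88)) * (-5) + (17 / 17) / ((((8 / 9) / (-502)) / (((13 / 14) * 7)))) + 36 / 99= -99342065 / 26928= -3689.17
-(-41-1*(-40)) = 1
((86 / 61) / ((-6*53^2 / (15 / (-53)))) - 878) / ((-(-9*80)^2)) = 7973554151 / 4707848044800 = 0.00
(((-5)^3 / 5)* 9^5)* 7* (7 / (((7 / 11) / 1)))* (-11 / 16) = 1250362575 / 16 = 78147660.94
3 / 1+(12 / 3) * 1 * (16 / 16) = 7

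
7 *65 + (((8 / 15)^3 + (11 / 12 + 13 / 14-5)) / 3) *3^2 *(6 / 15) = 35547461 / 78750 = 451.40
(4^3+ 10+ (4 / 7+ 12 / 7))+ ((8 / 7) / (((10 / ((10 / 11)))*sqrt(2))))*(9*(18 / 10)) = 324*sqrt(2) / 385+ 534 / 7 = 77.48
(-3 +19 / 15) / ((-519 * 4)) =13 / 15570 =0.00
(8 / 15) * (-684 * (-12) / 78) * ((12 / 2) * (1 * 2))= 43776 / 65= 673.48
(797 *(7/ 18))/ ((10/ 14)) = 39053/ 90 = 433.92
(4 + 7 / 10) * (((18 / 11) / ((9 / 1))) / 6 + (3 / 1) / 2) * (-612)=-242097 / 55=-4401.76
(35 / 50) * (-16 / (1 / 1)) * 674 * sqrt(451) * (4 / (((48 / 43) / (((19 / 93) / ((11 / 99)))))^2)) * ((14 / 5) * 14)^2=-15122521315804 * sqrt(451) / 120125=-2673493149.42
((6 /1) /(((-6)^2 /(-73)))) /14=-73 /84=-0.87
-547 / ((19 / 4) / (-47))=102836 / 19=5412.42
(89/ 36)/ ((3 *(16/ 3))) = 89/ 576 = 0.15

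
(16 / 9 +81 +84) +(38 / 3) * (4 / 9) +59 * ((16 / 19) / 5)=467713 / 2565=182.34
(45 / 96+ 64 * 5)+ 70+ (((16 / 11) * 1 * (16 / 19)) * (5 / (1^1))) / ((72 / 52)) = 23769335 / 60192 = 394.89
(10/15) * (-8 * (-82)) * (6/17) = 2624/17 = 154.35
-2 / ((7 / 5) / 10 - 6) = 100 / 293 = 0.34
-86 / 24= -43 / 12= -3.58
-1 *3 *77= -231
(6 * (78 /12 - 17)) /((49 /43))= -387 /7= -55.29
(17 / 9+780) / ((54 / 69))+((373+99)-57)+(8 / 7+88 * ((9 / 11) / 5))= 8105963 / 5670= 1429.62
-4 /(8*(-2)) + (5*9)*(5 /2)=451 /4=112.75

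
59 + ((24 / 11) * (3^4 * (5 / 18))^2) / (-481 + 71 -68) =149036 / 2629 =56.69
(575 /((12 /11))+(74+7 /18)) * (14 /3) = 151571 /54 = 2806.87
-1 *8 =-8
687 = 687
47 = 47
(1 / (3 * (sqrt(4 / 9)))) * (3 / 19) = 3 / 38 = 0.08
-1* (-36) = 36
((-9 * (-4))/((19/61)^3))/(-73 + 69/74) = -604677384/36579047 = -16.53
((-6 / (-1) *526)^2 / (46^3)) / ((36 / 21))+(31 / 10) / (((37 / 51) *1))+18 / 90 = 28885795 / 450179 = 64.17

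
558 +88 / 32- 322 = 955 / 4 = 238.75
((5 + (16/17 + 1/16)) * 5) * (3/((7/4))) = 24495/476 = 51.46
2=2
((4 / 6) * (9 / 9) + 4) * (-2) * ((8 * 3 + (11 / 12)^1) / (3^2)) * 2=-4186 / 81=-51.68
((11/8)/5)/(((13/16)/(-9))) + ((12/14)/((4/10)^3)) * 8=47364/455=104.10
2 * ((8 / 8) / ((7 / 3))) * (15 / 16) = 0.80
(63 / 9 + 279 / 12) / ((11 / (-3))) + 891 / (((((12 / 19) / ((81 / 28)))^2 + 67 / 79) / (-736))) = -54535867438371 / 74493196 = -732091.93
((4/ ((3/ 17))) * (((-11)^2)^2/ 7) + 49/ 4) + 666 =4039325/ 84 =48087.20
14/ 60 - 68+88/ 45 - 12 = -7003/ 90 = -77.81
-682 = -682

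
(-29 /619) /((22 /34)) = -0.07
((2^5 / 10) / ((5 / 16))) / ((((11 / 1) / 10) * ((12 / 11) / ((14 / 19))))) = 6.29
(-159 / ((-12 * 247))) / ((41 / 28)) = 371 / 10127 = 0.04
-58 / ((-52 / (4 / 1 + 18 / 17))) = 1247 / 221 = 5.64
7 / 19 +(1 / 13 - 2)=-384 / 247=-1.55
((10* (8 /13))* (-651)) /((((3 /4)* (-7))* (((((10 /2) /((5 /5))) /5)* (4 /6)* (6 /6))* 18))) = 2480 /39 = 63.59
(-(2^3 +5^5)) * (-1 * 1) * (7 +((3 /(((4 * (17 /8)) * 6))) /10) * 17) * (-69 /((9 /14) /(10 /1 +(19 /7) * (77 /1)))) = -2614372579 /5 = -522874515.80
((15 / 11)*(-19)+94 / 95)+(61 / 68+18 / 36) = -1671513 / 71060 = -23.52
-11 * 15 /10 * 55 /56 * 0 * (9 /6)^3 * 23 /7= 0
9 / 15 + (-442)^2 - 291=975368 / 5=195073.60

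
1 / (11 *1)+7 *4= 309 / 11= 28.09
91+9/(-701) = 63782/701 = 90.99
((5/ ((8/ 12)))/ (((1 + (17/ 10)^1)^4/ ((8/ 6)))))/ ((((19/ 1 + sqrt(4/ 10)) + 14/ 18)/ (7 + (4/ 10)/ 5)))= 105020000/ 1557496107-118000*sqrt(10)/ 173055123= 0.07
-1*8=-8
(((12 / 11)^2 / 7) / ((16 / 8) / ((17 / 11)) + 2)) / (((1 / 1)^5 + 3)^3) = 153 / 189728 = 0.00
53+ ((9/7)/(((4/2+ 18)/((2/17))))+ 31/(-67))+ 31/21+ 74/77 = 144662869/2631090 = 54.98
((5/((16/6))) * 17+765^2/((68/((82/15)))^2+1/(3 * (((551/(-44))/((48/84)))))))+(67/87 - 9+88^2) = 6047972690190041/523621896456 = 11550.27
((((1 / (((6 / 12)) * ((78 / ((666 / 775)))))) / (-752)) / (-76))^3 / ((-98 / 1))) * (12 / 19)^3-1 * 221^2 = -12241395457060477486940177780926037 / 250637690814284668351184000000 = -48841.00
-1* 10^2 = -100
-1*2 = -2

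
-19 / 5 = -3.80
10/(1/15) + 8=158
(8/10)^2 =16/25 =0.64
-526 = -526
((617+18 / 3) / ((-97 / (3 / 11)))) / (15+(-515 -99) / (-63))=-117747 / 1663453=-0.07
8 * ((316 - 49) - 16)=2008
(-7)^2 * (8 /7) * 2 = 112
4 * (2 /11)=8 /11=0.73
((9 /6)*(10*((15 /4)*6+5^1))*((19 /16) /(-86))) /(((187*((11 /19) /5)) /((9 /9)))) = -135375 /514624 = -0.26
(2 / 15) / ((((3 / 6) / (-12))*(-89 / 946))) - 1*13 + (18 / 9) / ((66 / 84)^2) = 24.25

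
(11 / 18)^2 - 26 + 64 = 12433 / 324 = 38.37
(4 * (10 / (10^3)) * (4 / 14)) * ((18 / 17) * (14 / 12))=6 / 425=0.01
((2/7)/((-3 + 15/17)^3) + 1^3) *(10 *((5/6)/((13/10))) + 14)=31518217/1592136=19.80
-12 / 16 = -3 / 4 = -0.75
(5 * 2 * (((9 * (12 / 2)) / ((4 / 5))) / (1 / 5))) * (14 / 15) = 3150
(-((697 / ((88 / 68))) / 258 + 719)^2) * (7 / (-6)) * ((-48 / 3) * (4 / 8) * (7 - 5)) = -117262411766143 / 12081366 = -9706055.74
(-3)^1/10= -3/10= -0.30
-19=-19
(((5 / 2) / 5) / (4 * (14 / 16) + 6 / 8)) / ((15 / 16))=32 / 255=0.13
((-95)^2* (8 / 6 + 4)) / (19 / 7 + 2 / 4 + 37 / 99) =66712800 / 4973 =13415.00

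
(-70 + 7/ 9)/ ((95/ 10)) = -1246/ 171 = -7.29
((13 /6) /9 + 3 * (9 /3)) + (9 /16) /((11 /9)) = 46099 /4752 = 9.70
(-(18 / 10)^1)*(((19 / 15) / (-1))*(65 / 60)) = 247 / 100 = 2.47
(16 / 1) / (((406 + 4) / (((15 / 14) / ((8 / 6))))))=9 / 287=0.03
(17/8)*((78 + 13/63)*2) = 83759/252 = 332.38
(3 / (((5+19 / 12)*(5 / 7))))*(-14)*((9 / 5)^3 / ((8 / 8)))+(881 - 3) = 40779338 / 49375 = 825.91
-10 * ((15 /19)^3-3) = 172020 /6859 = 25.08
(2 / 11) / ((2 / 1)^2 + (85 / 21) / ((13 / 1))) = 546 / 12947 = 0.04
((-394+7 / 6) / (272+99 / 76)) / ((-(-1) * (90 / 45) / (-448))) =20062784 / 62313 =321.97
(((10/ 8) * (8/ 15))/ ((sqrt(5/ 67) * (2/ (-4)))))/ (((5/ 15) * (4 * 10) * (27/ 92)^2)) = -4232 * sqrt(335)/ 18225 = -4.25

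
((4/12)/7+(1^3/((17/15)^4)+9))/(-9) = -16932115/15785469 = -1.07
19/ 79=0.24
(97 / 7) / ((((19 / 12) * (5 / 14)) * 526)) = 1164 / 24985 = 0.05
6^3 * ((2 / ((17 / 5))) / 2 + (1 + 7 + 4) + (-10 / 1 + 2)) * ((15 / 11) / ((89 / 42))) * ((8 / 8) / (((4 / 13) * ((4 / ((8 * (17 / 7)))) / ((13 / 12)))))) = 9992970 / 979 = 10207.32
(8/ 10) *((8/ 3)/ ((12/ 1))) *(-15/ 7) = -0.38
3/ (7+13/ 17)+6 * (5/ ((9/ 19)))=8411/ 132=63.72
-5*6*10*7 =-2100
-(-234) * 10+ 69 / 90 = 70223 / 30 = 2340.77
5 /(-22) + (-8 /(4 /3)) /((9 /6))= -93 /22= -4.23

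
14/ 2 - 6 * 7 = -35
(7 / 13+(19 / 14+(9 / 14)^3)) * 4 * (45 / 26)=3469365 / 231868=14.96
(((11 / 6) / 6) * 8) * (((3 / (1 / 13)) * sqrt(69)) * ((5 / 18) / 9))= 24.44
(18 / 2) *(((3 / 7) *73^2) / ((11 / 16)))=2302128 / 77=29897.77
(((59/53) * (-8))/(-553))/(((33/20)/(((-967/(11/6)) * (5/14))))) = -1.84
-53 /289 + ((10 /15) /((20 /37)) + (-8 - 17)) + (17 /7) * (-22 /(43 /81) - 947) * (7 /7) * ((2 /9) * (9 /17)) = -799503767 /2609670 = -306.36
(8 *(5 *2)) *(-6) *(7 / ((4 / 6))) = -5040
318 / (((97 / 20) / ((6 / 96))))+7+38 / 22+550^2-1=645560235 / 2134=302511.83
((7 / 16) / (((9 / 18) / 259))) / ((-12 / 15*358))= -9065 / 11456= -0.79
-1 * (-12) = 12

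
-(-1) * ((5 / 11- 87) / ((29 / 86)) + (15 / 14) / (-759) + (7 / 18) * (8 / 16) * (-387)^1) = -331.90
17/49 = 0.35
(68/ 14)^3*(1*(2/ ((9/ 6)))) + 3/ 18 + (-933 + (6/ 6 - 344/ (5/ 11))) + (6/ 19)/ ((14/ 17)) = -100066231/ 65170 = -1535.46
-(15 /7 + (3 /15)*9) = -138 /35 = -3.94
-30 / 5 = -6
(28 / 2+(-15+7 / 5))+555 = 2777 / 5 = 555.40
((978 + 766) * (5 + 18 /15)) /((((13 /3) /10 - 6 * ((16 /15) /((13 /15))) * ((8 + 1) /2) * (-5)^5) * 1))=4216992 /40500169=0.10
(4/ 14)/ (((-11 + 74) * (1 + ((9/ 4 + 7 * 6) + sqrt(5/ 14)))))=1448/ 14445081 - 16 * sqrt(70)/ 101115567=0.00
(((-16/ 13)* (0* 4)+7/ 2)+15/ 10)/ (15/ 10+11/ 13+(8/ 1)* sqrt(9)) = 26/ 137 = 0.19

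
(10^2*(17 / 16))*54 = 5737.50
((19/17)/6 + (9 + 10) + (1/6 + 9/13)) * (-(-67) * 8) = 2374480/221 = 10744.25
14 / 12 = 7 / 6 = 1.17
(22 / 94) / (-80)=-11 / 3760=-0.00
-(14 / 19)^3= -2744 / 6859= -0.40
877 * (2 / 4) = 877 / 2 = 438.50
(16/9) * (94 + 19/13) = 19856/117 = 169.71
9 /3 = 3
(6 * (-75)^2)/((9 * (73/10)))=37500/73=513.70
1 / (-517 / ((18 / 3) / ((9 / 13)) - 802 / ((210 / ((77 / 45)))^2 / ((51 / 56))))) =-146595143 / 8794170000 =-0.02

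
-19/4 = -4.75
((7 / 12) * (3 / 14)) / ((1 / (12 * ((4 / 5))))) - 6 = -24 / 5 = -4.80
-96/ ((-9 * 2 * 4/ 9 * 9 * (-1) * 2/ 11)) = -22/ 3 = -7.33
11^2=121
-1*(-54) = 54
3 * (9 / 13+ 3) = 144 / 13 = 11.08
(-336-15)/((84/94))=-5499/14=-392.79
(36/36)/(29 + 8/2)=1/33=0.03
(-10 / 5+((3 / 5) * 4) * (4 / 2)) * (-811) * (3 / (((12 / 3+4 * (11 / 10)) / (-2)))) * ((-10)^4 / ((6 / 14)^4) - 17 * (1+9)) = 38921885060 / 81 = 480517099.51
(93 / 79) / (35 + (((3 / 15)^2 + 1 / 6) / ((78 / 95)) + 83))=217620 / 21860011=0.01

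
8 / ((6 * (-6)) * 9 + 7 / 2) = -16 / 641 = -0.02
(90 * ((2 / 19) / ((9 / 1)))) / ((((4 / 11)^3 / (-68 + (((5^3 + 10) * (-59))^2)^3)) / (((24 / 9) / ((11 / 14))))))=56913395210309059910770205 / 3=18971131736769686636923400.00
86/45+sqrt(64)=446/45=9.91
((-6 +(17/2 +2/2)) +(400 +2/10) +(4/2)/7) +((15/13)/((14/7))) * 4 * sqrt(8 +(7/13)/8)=15 * sqrt(21814)/338 +28279/70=410.54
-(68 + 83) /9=-151 /9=-16.78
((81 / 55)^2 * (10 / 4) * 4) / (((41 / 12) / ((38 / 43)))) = 5983632 / 1066615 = 5.61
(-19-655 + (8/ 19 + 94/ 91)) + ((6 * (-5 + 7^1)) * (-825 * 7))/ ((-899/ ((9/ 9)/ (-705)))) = -49141128476/ 73055437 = -672.66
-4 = -4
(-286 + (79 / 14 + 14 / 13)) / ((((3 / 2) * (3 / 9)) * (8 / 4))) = -50829 / 182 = -279.28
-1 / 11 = -0.09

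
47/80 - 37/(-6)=6.75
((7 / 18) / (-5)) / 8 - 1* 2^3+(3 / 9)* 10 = -3367 / 720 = -4.68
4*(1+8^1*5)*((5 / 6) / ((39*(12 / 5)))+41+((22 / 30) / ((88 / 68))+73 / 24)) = 12841733 / 1755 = 7317.23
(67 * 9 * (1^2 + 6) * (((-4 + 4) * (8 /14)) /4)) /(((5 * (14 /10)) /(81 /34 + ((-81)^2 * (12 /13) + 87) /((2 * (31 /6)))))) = 0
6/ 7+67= 475/ 7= 67.86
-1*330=-330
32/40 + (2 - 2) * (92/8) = 4/5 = 0.80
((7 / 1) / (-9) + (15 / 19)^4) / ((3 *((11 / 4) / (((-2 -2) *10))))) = 73059520 / 38705337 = 1.89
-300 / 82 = -150 / 41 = -3.66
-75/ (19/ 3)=-225/ 19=-11.84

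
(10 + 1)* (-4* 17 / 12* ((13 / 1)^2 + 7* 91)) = -150722 / 3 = -50240.67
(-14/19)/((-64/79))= 553/608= 0.91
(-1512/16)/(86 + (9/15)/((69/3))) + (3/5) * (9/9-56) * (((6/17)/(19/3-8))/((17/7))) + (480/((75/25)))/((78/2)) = 504475739/85772310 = 5.88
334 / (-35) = -334 / 35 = -9.54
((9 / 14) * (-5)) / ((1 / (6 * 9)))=-1215 / 7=-173.57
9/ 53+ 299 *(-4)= -63379/ 53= -1195.83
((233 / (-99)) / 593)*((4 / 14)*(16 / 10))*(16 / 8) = -7456 / 2054745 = -0.00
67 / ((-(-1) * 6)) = 67 / 6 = 11.17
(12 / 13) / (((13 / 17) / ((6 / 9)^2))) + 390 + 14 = 205100 / 507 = 404.54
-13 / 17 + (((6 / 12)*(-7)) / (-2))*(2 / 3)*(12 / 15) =43 / 255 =0.17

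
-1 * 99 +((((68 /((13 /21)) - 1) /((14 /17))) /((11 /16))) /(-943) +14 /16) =-742534775 /7551544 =-98.33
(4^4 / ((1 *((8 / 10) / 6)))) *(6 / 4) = 2880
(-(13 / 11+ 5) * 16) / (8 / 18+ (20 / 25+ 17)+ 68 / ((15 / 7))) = -48960 / 24739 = -1.98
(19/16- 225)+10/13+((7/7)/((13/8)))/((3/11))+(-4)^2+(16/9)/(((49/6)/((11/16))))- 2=-6318139/30576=-206.64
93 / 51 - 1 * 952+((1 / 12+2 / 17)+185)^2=1387861417 / 41616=33349.23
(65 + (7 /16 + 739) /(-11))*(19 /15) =-7429 /2640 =-2.81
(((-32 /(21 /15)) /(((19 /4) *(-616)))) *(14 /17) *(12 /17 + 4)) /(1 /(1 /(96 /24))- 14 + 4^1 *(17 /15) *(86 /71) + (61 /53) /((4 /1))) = -2889984000 /402960016613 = -0.01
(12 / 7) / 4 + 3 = 24 / 7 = 3.43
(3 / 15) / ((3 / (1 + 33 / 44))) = 7 / 60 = 0.12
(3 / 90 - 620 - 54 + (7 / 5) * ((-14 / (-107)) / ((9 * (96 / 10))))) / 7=-77883343 / 808920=-96.28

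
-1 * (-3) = 3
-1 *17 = -17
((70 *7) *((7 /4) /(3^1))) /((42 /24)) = 163.33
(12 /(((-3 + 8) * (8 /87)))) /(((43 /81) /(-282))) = -2980881 /215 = -13864.56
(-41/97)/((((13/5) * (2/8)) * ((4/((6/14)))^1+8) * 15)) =-41/16393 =-0.00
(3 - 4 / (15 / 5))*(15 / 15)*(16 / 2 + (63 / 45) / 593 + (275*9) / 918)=3235529 / 181458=17.83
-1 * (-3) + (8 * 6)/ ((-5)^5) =9327/ 3125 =2.98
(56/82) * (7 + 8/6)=700/123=5.69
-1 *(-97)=97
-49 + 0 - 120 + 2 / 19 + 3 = -3152 / 19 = -165.89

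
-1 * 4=-4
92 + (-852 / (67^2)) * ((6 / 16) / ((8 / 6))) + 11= 3697019 / 35912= 102.95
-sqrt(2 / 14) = -0.38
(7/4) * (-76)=-133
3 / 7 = 0.43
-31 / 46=-0.67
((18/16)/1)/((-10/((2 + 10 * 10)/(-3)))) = 3.82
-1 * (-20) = 20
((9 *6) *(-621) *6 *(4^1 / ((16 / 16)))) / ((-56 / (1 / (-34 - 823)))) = -100602 / 5999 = -16.77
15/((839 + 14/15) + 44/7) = 1575/88853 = 0.02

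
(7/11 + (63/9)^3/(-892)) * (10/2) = 12355/9812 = 1.26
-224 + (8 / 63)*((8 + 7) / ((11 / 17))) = -51064 / 231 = -221.06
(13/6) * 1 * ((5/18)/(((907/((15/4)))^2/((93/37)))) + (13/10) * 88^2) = 21812.27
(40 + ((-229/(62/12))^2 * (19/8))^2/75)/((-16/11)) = -294893655081377/1477633600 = -199571.57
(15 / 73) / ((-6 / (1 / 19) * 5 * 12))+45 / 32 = 187241 / 133152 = 1.41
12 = 12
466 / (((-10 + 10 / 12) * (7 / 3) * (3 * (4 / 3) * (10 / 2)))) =-2097 / 1925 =-1.09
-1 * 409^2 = -167281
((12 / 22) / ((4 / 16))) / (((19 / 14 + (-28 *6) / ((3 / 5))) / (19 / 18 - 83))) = 82600 / 128733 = 0.64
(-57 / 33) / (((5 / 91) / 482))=-833378 / 55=-15152.33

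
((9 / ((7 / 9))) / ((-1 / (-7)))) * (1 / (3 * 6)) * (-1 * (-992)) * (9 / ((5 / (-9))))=-361584 / 5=-72316.80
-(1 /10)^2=-1 /100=-0.01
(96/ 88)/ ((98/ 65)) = 390/ 539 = 0.72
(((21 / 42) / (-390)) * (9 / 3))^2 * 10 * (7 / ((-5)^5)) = -7 / 21125000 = -0.00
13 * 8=104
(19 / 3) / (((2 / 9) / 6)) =171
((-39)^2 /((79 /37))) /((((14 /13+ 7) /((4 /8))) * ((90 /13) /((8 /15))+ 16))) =1.52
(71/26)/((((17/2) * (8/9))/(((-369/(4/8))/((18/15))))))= -392985/1768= -222.28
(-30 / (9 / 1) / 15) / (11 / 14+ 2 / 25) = -700 / 2727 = -0.26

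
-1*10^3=-1000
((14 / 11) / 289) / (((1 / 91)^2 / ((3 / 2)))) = 173901 / 3179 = 54.70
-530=-530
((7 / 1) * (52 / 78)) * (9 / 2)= 21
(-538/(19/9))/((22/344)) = -832824/209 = -3984.80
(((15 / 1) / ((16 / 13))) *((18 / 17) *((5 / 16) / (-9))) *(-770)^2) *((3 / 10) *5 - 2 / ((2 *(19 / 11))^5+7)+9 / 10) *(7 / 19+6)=-67341123525400725 / 16612541168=-4053631.70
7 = 7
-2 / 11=-0.18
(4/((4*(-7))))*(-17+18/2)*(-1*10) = -80/7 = -11.43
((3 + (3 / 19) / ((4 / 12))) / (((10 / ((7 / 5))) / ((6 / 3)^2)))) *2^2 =3696 / 475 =7.78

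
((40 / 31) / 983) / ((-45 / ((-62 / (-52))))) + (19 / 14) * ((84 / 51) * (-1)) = -4370486 / 1955187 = -2.24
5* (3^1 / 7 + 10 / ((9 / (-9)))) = -335 / 7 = -47.86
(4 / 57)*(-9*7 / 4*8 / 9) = -56 / 57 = -0.98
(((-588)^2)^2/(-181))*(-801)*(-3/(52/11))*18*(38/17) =-540321029356002048/40001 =-13507688041699.01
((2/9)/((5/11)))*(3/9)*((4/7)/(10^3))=11/118125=0.00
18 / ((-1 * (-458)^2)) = -9 / 104882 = -0.00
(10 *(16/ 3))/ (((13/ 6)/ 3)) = 960/ 13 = 73.85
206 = 206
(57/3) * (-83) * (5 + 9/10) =-93043/10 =-9304.30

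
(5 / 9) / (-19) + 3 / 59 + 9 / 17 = 94507 / 171513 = 0.55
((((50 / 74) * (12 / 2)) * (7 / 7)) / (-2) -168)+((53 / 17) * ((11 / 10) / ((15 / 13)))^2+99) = -965109511 / 14152500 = -68.19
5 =5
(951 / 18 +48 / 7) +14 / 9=7717 / 126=61.25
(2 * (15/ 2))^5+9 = 759384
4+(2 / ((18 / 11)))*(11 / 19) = 805 / 171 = 4.71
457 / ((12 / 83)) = 3160.92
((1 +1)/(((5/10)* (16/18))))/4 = 9/8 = 1.12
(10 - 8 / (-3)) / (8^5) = 19 / 49152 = 0.00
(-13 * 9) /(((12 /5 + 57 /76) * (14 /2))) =-260 /49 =-5.31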